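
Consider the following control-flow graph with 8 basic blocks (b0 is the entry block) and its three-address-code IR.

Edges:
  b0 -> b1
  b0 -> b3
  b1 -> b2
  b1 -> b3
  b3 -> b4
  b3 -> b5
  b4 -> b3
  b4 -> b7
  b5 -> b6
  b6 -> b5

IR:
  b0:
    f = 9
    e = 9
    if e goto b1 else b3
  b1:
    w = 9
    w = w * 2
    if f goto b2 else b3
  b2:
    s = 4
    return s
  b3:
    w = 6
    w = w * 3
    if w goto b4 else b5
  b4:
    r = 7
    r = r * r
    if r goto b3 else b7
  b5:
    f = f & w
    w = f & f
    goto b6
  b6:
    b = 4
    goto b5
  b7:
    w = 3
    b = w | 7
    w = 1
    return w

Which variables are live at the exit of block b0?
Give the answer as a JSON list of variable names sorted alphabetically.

Answer: ["f"]

Working:
def/use:
  b0: {e,f} / ∅
  b1: {w} / {f}
  b2: {s} / ∅
  b3: {w} / ∅
  b4: {r} / ∅
  b5: {f,w} / {f,w}
  b6: {b} / ∅
  b7: {b,w} / ∅

Liveness:
  b0 li=∅ lo={f}
  b1 li={f} lo={f}
  b2 li=∅ lo=∅
  b3 li={f} lo={f,w}
  b4 li={f} lo={f}
  b5 li={f,w} lo={f,w}
  b6 li={f,w} lo={f,w}
  b7 li=∅ lo=∅

live-out(b0) = ["f"]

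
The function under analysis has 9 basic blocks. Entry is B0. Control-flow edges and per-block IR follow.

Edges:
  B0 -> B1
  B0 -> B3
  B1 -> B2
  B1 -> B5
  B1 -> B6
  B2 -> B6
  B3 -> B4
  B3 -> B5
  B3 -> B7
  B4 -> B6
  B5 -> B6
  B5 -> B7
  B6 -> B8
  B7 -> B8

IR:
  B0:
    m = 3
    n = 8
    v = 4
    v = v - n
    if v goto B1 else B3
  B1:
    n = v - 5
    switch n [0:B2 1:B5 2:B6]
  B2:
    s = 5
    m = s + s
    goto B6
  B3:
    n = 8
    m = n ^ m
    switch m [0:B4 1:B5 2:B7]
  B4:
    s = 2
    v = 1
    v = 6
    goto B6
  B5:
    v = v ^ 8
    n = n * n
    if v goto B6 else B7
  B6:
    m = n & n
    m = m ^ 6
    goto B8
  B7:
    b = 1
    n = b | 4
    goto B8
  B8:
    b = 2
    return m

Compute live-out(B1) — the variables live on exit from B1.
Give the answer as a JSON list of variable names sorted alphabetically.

Per-block:
  B0: def={m,n,v} ue=∅
  B1: def={n} ue={v}
  B2: def={m,s} ue=∅
  B3: def={m,n} ue={m}
  B4: def={s,v} ue=∅
  B5: def={n,v} ue={n,v}
  B6: def={m} ue={n}
  B7: def={b,n} ue=∅
  B8: def={b} ue={m}

Backward fixpoint:
  B0: in=∅ out={m,v}
  B1: in={m,v} out={m,n,v}
  B2: in={n} out={n}
  B3: in={m,v} out={m,n,v}
  B4: in={n} out={n}
  B5: in={m,n,v} out={m,n}
  B6: in={n} out={m}
  B7: in={m} out={m}
  B8: in={m} out=∅

live-out(B1) = ["m", "n", "v"]

Answer: ["m", "n", "v"]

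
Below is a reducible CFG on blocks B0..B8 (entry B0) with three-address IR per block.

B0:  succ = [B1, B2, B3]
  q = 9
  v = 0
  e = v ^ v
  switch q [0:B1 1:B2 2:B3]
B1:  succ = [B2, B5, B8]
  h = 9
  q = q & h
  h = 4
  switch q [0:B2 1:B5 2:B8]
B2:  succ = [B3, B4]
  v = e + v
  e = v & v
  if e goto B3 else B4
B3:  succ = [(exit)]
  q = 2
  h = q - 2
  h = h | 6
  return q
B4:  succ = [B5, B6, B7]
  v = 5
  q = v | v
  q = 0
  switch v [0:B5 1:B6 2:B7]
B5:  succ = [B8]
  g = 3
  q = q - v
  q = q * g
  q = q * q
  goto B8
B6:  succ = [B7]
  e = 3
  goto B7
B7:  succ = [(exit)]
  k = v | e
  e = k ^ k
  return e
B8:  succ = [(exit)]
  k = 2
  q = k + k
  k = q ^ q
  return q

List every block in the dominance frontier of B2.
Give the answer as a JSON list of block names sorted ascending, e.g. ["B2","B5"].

idom tree: B1←B0 B2←B0 B3←B0 B4←B2 B5←B0 B6←B4 B7←B4 B8←B0
Dom∩ at merges:
  B2: preds {B0,B1}: {B0} ∩ {B0,B1} = {B0}; idom=B0
  B3: preds {B0,B2}: {B0} ∩ {B0,B2} = {B0}; idom=B0
  B5: preds {B1,B4}: {B0,B1} ∩ {B0,B2,B4} = {B0}; idom=B0
  B7: preds {B4,B6}: {B0,B2,B4} ∩ {B0,B2,B4,B6} = {B0,B2,B4}; idom=B4
  B8: preds {B1,B5}: {B0,B1} ∩ {B0,B5} = {B0}; idom=B0

DF walk-up:
  join B2 pred B0: · stop@B0
  join B2 pred B1: B1 stop@B0
  join B3 pred B0: · stop@B0
  join B3 pred B2: B2 stop@B0
  join B5 pred B1: B1 stop@B0
  join B5 pred B4: B4→B2 stop@B0
  join B7 pred B4: · stop@B4
  join B7 pred B6: B6 stop@B4
  join B8 pred B1: B1 stop@B0
  join B8 pred B5: B5 stop@B0
  B0 → ∅
  B1 → {B2,B5,B8}
  B2 → {B3,B5}
  B3 → ∅
  B4 → {B5}
  B5 → {B8}
  B6 → {B7}
  B7 → ∅
  B8 → ∅

DF(B2) = ["B3", "B5"]

Answer: ["B3", "B5"]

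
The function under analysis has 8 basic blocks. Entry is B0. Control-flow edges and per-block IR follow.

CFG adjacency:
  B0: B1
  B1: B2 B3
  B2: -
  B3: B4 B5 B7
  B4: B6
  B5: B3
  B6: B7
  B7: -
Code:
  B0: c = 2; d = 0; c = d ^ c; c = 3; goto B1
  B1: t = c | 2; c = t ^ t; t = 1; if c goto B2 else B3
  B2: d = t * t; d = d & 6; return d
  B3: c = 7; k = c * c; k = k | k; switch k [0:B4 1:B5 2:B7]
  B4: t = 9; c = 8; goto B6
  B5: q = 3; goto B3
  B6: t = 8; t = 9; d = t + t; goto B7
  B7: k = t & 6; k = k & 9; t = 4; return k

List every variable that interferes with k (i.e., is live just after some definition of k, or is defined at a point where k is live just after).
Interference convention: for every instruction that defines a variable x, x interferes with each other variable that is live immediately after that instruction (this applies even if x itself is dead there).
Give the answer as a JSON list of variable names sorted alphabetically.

Answer: ["t"]

Working:
Block summaries:
  B0: {c,d} / ∅
  B1: {c,t} / {c}
  B2: {d} / {t}
  B3: {c,k} / ∅
  B4: {c,t} / ∅
  B5: {q} / ∅
  B6: {d,t} / ∅
  B7: {k,t} / {t}

Live sets:
  B0: in=∅ out={c}
  B1: in={c} out={t}
  B2: in={t} out=∅
  B3: in={t} out={t}
  B4: in=∅ out=∅
  B5: in={t} out={t}
  B6: in=∅ out={t}
  B7: in={t} out=∅

Interfere edges:
  c: {d,t}
  d: {c,t}
  k: {t}
  q: {t}
  t: {c,d,k,q}

N(k) = ["t"]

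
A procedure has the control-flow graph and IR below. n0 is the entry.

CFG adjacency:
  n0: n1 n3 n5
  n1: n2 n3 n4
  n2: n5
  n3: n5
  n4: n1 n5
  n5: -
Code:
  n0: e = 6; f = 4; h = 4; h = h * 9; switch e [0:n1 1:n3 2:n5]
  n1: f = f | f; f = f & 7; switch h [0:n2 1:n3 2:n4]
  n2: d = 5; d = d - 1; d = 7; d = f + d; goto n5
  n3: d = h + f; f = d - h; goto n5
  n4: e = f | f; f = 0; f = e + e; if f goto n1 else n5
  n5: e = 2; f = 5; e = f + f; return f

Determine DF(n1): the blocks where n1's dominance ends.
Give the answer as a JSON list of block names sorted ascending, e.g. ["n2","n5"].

idom tree: n1←n0 n2←n1 n3←n0 n4←n1 n5←n0
Dom at joins:
  n1: preds {n0,n4}: {n0} ∩ {n0,n1,n4} = {n0}; idom=n0
  n3: preds {n0,n1}: {n0} ∩ {n0,n1} = {n0}; idom=n0
  n5: preds {n0,n2,n3,n4}: {n0} ∩ {n0,n1,n2} ∩ {n0,n3} ∩ {n0,n1,n4} = {n0}; idom=n0

DF walk-up:
  join n1 pred n0: · stop@n0
  join n1 pred n4: n4→n1 stop@n0
  join n3 pred n0: · stop@n0
  join n3 pred n1: n1 stop@n0
  join n5 pred n0: · stop@n0
  join n5 pred n2: n2→n1 stop@n0
  join n5 pred n3: n3 stop@n0
  join n5 pred n4: n4→n1 stop@n0
  n0 → ∅
  n1 → {n1,n3,n5}
  n2 → {n5}
  n3 → {n5}
  n4 → {n1,n5}
  n5 → ∅

DF(n1) = ["n1", "n3", "n5"]

Answer: ["n1", "n3", "n5"]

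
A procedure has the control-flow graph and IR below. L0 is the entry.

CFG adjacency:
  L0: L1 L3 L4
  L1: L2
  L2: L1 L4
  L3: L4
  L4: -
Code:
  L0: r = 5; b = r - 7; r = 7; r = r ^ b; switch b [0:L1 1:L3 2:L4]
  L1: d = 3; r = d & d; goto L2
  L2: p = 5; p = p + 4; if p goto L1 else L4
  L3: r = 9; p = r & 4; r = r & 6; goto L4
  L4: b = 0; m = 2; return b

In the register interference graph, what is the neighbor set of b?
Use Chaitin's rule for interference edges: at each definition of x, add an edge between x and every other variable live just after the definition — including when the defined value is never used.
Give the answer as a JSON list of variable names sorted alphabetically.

Answer: ["m", "r"]

Working:
def/use:
  L0: {b,r} / ∅
  L1: {d,r} / ∅
  L2: {p} / ∅
  L3: {p,r} / ∅
  L4: {b,m} / ∅

Live sets:
  L0: in=∅ out=∅
  L1: in=∅ out=∅
  L2: in=∅ out=∅
  L3: in=∅ out=∅
  L4: in=∅ out=∅

Conflict graph:
  b↔{m,r}
  d↔∅
  m↔{b}
  p↔{r}
  r↔{b,p}

N(b) = ["m", "r"]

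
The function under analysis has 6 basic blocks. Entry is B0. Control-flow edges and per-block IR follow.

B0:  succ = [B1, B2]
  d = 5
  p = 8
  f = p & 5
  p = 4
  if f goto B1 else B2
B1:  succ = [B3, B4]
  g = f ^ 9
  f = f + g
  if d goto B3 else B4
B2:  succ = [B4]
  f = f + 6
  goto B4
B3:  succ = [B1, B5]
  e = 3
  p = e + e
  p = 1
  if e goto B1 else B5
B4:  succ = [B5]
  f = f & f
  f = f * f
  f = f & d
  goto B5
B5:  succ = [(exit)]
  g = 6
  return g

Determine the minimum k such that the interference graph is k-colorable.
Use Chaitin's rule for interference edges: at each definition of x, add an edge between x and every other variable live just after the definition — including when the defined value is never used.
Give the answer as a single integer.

Block summaries:
  B0 def {d,f,p} use ∅
  B1 def {f,g} use {d,f}
  B2 def {f} use {f}
  B3 def {e,p} use ∅
  B4 def {f} use {d,f}
  B5 def {g} use ∅

Live sets:
  B0 li=∅ lo={d,f}
  B1 li={d,f} lo={d,f}
  B2 li={d,f} lo={d,f}
  B3 li={d,f} lo={d,f}
  B4 li={d,f} lo=∅
  B5 li=∅ lo=∅

Interference:
  d↔{e,f,g,p}
  e↔{d,f,p}
  f↔{d,e,g,p}
  g↔{d,f}
  p↔{d,e,f}

Chromatic number:
  clique {d,e,f,p} ⇒ need ≥ 4
  assign d→R0 e→R2 f→R1 g→R2 p→R3 — no edge inside a register ⇒ χ ≤ 4
  χ = 4

Answer: 4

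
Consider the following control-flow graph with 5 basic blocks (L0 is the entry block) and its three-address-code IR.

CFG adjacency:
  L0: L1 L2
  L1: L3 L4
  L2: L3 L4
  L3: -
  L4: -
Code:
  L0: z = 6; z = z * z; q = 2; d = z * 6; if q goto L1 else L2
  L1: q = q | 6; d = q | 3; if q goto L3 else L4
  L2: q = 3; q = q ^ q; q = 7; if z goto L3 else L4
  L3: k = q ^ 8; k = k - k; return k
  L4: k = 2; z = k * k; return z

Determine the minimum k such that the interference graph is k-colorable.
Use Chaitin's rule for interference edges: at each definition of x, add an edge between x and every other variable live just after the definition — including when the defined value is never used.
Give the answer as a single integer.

Block summaries:
  L0: {d,q,z} / ∅
  L1: {d,q} / {q}
  L2: {q} / {z}
  L3: {k} / {q}
  L4: {k,z} / ∅

Live sets:
  L0: in=∅ out={q,z}
  L1: in={q} out={q}
  L2: in={z} out={q}
  L3: in={q} out=∅
  L4: in=∅ out=∅

Conflict graph:
  d — {q,z}
  k — ∅
  q — {d,z}
  z — {d,q}

Chromatic number:
  lower bound: {d,q,z} mutually conflict ⇒ χ ≥ 3
  3-colouring: c0={d,k}  c1={q}  c2={z}
  χ = 3

Answer: 3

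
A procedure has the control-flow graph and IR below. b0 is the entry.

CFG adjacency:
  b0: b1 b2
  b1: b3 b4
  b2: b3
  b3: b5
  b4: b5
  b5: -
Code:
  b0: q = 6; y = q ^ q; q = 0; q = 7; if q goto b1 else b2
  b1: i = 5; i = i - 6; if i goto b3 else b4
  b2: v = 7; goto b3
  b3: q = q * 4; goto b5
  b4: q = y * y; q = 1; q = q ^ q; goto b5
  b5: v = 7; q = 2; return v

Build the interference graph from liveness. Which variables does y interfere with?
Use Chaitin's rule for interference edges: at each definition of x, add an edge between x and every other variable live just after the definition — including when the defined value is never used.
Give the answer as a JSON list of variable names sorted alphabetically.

Answer: ["i", "q"]

Derivation:
def/use:
  b0: def={q,y} ue=∅
  b1: def={i} ue=∅
  b2: def={v} ue=∅
  b3: def={q} ue={q}
  b4: def={q} ue={y}
  b5: def={q,v} ue=∅

Liveness:
  live b0: ∅→{q,y}
  live b1: {q,y}→{q,y}
  live b2: {q}→{q}
  live b3: {q}→∅
  live b4: {y}→∅
  live b5: ∅→∅

Interference:
  i: {q,y}
  q: {i,v,y}
  v: {q}
  y: {i,q}

N(y) = ["i", "q"]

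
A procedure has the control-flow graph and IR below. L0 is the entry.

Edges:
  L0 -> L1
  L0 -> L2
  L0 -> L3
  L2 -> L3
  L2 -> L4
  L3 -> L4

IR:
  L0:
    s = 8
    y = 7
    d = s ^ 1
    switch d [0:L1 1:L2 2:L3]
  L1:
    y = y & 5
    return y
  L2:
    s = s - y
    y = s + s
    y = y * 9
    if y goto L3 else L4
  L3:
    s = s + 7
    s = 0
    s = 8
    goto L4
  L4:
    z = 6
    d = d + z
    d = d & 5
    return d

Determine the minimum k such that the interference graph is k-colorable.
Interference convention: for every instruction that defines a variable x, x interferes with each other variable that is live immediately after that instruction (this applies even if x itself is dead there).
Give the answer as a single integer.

Per-block:
  L0 def {d,s,y} use ∅
  L1 def {y} use {y}
  L2 def {s,y} use {s,y}
  L3 def {s} use {s}
  L4 def {d,z} use {d}

Live sets:
  L0: in=∅ out={d,s,y}
  L1: in={y} out=∅
  L2: in={d,s,y} out={d,s}
  L3: in={d,s} out={d}
  L4: in={d} out=∅

Interference:
  d: {s,y,z}
  s: {d,y}
  y: {d,s}
  z: {d}

Registers:
  clique {d,s,y} ⇒ need ≥ 3
  3-colouring: c0={d}  c1={s,z}  c2={y}
  χ = 3

Answer: 3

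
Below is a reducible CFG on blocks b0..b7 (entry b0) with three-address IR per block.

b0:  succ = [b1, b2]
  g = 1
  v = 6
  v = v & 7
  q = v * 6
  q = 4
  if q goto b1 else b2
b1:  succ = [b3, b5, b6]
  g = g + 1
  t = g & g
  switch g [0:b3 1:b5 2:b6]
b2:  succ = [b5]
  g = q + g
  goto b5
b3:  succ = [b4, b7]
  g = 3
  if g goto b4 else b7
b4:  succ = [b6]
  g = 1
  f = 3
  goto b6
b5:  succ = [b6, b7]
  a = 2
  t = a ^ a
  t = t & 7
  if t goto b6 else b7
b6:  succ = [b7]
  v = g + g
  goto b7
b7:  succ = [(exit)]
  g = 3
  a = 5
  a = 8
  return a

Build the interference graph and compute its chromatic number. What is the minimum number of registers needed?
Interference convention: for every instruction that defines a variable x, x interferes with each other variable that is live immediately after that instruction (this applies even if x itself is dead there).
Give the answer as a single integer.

Block summaries:
  b0 def {g,q,v} use ∅
  b1 def {g,t} use {g}
  b2 def {g} use {g,q}
  b3 def {g} use ∅
  b4 def {f,g} use ∅
  b5 def {a,t} use ∅
  b6 def {v} use {g}
  b7 def {a,g} use ∅

Live sets:
  b0: in=∅ out={g,q}
  b1: in={g} out={g}
  b2: in={g,q} out={g}
  b3: in=∅ out=∅
  b4: in=∅ out={g}
  b5: in={g} out={g}
  b6: in={g} out=∅
  b7: in=∅ out=∅

Interference:
  a↔{g}
  f↔{g}
  g↔{a,f,q,t,v}
  q↔{g}
  t↔{g}
  v↔{g}

Colouring:
  clique {a,g} ⇒ need ≥ 2
  assign a→r1 f→r1 g→r0 q→r1 t→r1 v→r1 — no edge inside a register ⇒ χ ≤ 2
  χ = 2

Answer: 2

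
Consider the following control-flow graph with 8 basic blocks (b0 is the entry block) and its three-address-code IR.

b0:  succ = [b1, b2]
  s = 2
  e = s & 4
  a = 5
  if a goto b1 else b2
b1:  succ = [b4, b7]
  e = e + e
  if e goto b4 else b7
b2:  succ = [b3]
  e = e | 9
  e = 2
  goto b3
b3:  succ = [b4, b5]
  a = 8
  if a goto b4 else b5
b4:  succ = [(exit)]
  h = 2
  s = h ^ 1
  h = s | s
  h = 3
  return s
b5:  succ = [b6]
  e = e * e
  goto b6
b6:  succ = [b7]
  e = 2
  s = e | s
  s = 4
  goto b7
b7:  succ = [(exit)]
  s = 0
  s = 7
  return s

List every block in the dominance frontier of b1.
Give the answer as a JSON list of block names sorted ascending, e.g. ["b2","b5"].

Answer: ["b4", "b7"]

Analysis:
idom tree: b1←b0 b2←b0 b3←b2 b4←b0 b5←b3 b6←b5 b7←b0
Join-block Dom:
  b4: preds {b1,b3}: {b0,b1} ∩ {b0,b2,b3} = {b0}; idom=b0
  b7: preds {b1,b6}: {b0,b1} ∩ {b0,b2,b3,b5,b6} = {b0}; idom=b0

DF derivation:
  join b4 pred b1: b1 stop@b0
  join b4 pred b3: b3→b2 stop@b0
  join b7 pred b1: b1 stop@b0
  join b7 pred b6: b6→b5→b3→b2 stop@b0
  b0 → ∅
  b1 → {b4,b7}
  b2 → {b4,b7}
  b3 → {b4,b7}
  b4 → ∅
  b5 → {b7}
  b6 → {b7}
  b7 → ∅

DF(b1) = ["b4", "b7"]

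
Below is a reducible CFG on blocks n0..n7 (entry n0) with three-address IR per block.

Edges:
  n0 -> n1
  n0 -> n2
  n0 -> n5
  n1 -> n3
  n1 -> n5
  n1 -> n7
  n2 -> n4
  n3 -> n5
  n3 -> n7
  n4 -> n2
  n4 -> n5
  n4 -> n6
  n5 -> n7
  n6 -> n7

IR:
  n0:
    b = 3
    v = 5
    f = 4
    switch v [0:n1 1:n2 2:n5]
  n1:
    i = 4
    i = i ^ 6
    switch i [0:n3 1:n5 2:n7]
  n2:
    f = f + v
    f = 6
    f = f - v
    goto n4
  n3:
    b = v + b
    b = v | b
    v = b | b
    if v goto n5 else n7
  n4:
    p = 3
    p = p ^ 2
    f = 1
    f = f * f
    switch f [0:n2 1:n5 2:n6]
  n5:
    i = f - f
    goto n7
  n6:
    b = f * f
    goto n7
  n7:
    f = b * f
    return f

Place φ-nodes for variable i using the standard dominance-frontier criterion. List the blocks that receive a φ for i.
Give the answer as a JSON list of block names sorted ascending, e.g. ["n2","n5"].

Answer: ["n5", "n7"]

Analysis:
idom tree: n1←n0 n2←n0 n3←n1 n4←n2 n5←n0 n6←n4 n7←n0
Dom∩ at merges:
  n2: preds {n0,n4}: {n0} ∩ {n0,n2,n4} = {n0}; idom=n0
  n5: preds {n0,n1,n3,n4}: {n0} ∩ {n0,n1} ∩ {n0,n1,n3} ∩ {n0,n2,n4} = {n0}; idom=n0
  n7: preds {n1,n3,n5,n6}: {n0,n1} ∩ {n0,n1,n3} ∩ {n0,n5} ∩ {n0,n2,n4,n6} = {n0}; idom=n0

Frontier:
  n2←n0: walk · to n0
  n2←n4: walk n4→n2 to n0
  n5←n0: walk · to n0
  n5←n1: walk n1 to n0
  n5←n3: walk n3→n1 to n0
  n5←n4: walk n4→n2 to n0
  n7←n1: walk n1 to n0
  n7←n3: walk n3→n1 to n0
  n7←n5: walk n5 to n0
  n7←n6: walk n6→n4→n2 to n0
  n0: DF=∅
  n1: DF={n5,n7}
  n2: DF={n2,n5,n7}
  n3: DF={n5,n7}
  n4: DF={n2,n5,n7}
  n5: DF={n7}
  n6: DF={n7}
  n7: DF=∅

φ for i: defs {n1,n5}
  DF⁺ = {n5,n7}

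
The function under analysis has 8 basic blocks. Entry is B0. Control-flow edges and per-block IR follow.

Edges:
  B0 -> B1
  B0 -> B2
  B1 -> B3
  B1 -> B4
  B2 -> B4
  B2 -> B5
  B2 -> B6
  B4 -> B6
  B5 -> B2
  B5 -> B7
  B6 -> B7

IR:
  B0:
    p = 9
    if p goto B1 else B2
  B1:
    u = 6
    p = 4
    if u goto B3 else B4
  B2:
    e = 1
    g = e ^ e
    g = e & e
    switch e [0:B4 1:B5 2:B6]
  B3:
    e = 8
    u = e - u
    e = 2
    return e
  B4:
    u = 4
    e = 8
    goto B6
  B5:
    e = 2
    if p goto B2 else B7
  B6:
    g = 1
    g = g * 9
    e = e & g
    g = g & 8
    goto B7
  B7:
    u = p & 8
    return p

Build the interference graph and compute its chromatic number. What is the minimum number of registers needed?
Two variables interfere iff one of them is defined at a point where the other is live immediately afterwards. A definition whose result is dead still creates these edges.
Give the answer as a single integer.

def/use:
  B0: def={p} ue=∅
  B1: def={p,u} ue=∅
  B2: def={e,g} ue=∅
  B3: def={e,u} ue={u}
  B4: def={e,u} ue=∅
  B5: def={e} ue={p}
  B6: def={e,g} ue={e}
  B7: def={u} ue={p}

Liveness:
  live B0: ∅→{p}
  live B1: ∅→{p,u}
  live B2: {p}→{e,p}
  live B3: {u}→∅
  live B4: {p}→{e,p}
  live B5: {p}→{p}
  live B6: {e,p}→{p}
  live B7: {p}→∅

Interference:
  e: {g,p,u}
  g: {e,p}
  p: {e,g,u}
  u: {e,p}

Chromatic number:
  {e,g,p} pairwise interfere (3-clique) ⇒ χ ≥ 3
  3-colouring: r0={e}  r1={p}  r2={g,u}
  χ = 3

Answer: 3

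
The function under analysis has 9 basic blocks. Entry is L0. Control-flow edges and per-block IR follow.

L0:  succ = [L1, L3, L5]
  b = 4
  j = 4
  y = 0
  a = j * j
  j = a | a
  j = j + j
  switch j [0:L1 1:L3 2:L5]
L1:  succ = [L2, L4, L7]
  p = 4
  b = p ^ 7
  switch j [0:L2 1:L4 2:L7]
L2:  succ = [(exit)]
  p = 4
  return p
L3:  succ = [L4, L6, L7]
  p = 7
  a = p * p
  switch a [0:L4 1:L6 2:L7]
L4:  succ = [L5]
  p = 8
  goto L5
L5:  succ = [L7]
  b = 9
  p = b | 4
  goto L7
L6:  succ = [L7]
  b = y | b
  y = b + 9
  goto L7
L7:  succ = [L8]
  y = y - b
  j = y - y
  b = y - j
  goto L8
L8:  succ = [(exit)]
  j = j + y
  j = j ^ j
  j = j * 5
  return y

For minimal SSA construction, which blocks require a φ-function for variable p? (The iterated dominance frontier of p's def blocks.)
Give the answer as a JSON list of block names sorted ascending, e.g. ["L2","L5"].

Answer: ["L4", "L5", "L7"]

Analysis:
idom tree: L1←L0 L2←L1 L3←L0 L4←L0 L5←L0 L6←L3 L7←L0 L8←L7
Join-block Dom:
  L4: preds {L1,L3}: {L0,L1} ∩ {L0,L3} = {L0}; idom=L0
  L5: preds {L0,L4}: {L0} ∩ {L0,L4} = {L0}; idom=L0
  L7: preds {L1,L3,L5,L6}: {L0,L1} ∩ {L0,L3} ∩ {L0,L5} ∩ {L0,L3,L6} = {L0}; idom=L0

DF derivation:
  join L4 pred L1: L1 stop@L0
  join L4 pred L3: L3 stop@L0
  join L5 pred L0: · stop@L0
  join L5 pred L4: L4 stop@L0
  join L7 pred L1: L1 stop@L0
  join L7 pred L3: L3 stop@L0
  join L7 pred L5: L5 stop@L0
  join L7 pred L6: L6→L3 stop@L0
  DF(L0)=∅
  DF(L1)={L4,L7}
  DF(L2)=∅
  DF(L3)={L4,L7}
  DF(L4)={L5}
  DF(L5)={L7}
  DF(L6)={L7}
  DF(L7)=∅
  DF(L8)=∅

φ for p: defs {L1,L2,L3,L4,L5}
  DF⁺ = {L4,L5,L7}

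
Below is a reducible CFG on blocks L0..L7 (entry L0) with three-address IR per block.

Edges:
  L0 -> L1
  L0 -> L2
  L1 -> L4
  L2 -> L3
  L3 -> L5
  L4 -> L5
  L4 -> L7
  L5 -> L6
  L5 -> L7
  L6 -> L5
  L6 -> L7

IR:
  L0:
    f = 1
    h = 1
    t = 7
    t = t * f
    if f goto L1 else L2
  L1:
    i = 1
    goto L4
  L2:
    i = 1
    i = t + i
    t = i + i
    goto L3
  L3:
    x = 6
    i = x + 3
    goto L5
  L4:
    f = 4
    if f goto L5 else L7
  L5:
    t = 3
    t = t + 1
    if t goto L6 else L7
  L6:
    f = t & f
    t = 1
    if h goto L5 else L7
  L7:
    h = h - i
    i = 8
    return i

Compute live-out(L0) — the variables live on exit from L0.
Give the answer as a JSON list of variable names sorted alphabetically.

Per-block:
  L0: def={f,h,t} ue=∅
  L1: def={i} ue=∅
  L2: def={i,t} ue={t}
  L3: def={i,x} ue=∅
  L4: def={f} ue=∅
  L5: def={t} ue=∅
  L6: def={f,t} ue={f,h,t}
  L7: def={h,i} ue={h,i}

Live sets:
  live L0: ∅→{f,h,t}
  live L1: {h}→{h,i}
  live L2: {f,h,t}→{f,h}
  live L3: {f,h}→{f,h,i}
  live L4: {h,i}→{f,h,i}
  live L5: {f,h,i}→{f,h,i,t}
  live L6: {f,h,i,t}→{f,h,i}
  live L7: {h,i}→∅

live-out(L0) = ["f", "h", "t"]

Answer: ["f", "h", "t"]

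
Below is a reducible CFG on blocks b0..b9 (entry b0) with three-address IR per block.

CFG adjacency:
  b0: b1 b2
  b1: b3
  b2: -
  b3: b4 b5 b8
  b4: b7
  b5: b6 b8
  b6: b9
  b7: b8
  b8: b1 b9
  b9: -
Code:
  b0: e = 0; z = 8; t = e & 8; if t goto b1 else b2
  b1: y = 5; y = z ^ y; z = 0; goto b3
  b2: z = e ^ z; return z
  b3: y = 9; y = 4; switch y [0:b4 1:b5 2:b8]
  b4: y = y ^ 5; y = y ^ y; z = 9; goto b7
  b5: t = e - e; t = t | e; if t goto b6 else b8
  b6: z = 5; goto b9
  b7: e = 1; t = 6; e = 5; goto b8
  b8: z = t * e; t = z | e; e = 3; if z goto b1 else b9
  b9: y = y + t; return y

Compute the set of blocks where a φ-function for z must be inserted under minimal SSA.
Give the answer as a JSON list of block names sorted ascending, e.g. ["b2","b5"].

idom tree: b1←b0 b2←b0 b3←b1 b4←b3 b5←b3 b6←b5 b7←b4 b8←b3 b9←b3
Join-block Dom:
  b1: preds {b0,b8}: {b0} ∩ {b0,b1,b3,b8} = {b0}; idom=b0
  b8: preds {b3,b5,b7}: {b0,b1,b3} ∩ {b0,b1,b3,b5} ∩ {b0,b1,b3,b4,b7} = {b0,b1,b3}; idom=b3
  b9: preds {b6,b8}: {b0,b1,b3,b5,b6} ∩ {b0,b1,b3,b8} = {b0,b1,b3}; idom=b3

DF derivation:
  join b1 pred b0: · stop@b0
  join b1 pred b8: b8→b3→b1 stop@b0
  join b8 pred b3: · stop@b3
  join b8 pred b5: b5 stop@b3
  join b8 pred b7: b7→b4 stop@b3
  join b9 pred b6: b6→b5 stop@b3
  join b9 pred b8: b8 stop@b3
  DF(b0)=∅
  DF(b1)={b1}
  DF(b2)=∅
  DF(b3)={b1}
  DF(b4)={b8}
  DF(b5)={b8,b9}
  DF(b6)={b9}
  DF(b7)={b8}
  DF(b8)={b1,b9}
  DF(b9)=∅

φ for z: defs {b0,b1,b2,b4,b6,b8}
  DF⁺ = {b1,b8,b9}

Answer: ["b1", "b8", "b9"]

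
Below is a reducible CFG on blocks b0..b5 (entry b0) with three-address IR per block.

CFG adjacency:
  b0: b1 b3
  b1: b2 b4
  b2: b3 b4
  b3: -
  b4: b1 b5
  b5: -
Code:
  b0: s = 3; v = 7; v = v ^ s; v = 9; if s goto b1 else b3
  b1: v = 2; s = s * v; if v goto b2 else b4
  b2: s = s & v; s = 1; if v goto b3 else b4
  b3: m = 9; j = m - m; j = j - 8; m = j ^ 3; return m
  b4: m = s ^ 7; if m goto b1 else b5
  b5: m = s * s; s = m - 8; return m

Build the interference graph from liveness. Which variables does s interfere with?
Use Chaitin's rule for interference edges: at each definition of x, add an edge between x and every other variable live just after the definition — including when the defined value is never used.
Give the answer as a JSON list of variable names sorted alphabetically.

Answer: ["m", "v"]

Analysis:
def/use:
  b0: {s,v} / ∅
  b1: {s,v} / {s}
  b2: {s} / {s,v}
  b3: {j,m} / ∅
  b4: {m} / {s}
  b5: {m,s} / {s}

Backward fixpoint:
  b0: in=∅ out={s}
  b1: in={s} out={s,v}
  b2: in={s,v} out={s}
  b3: in=∅ out=∅
  b4: in={s} out={s}
  b5: in={s} out=∅

Interfere edges:
  j: ∅
  m: {s}
  s: {m,v}
  v: {s}

N(s) = ["m", "v"]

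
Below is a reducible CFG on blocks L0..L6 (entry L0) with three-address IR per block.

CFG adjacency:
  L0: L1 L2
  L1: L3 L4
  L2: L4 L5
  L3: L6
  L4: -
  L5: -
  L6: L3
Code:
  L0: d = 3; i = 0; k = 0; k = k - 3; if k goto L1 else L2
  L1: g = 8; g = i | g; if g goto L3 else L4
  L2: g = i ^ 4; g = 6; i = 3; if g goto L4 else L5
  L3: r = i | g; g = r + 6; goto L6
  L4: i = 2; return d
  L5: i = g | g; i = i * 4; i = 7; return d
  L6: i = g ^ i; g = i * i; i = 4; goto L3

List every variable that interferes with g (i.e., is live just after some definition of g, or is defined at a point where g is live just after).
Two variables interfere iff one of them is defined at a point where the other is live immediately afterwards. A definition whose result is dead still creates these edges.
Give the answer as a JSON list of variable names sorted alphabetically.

Block summaries:
  L0: def={d,i,k} ue=∅
  L1: def={g} ue={i}
  L2: def={g,i} ue={i}
  L3: def={g,r} ue={g,i}
  L4: def={i} ue={d}
  L5: def={i} ue={d,g}
  L6: def={g,i} ue={g,i}

Liveness:
  live L0: ∅→{d,i}
  live L1: {d,i}→{d,g,i}
  live L2: {d,i}→{d,g}
  live L3: {g,i}→{g,i}
  live L4: {d}→∅
  live L5: {d,g}→∅
  live L6: {g,i}→{g,i}

Interfere edges:
  d — {g,i,k}
  g — {d,i}
  i — {d,g,k,r}
  k — {d,i}
  r — {i}

N(g) = ["d", "i"]

Answer: ["d", "i"]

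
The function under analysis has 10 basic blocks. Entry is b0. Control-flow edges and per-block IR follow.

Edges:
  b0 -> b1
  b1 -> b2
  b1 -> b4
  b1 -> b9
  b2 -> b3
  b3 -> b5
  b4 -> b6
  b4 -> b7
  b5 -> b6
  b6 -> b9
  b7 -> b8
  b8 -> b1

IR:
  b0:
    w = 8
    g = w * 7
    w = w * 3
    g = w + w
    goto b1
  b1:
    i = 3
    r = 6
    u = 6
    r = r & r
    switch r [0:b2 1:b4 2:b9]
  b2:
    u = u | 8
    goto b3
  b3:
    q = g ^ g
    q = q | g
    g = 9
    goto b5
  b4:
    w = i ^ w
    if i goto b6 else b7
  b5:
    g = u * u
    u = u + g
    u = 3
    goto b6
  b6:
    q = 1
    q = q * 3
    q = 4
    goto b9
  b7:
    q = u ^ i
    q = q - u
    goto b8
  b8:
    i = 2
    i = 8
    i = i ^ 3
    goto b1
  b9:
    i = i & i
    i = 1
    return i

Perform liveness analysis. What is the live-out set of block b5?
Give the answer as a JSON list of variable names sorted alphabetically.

Answer: ["i"]

Derivation:
Per-block:
  b0: {g,w} / ∅
  b1: {i,r,u} / ∅
  b2: {u} / {u}
  b3: {g,q} / {g}
  b4: {w} / {i,w}
  b5: {g,u} / {u}
  b6: {q} / ∅
  b7: {q} / {i,u}
  b8: {i} / ∅
  b9: {i} / {i}

Live sets:
  live b0: ∅→{g,w}
  live b1: {g,w}→{g,i,u,w}
  live b2: {g,i,u}→{g,i,u}
  live b3: {g,i,u}→{i,u}
  live b4: {g,i,u,w}→{g,i,u,w}
  live b5: {i,u}→{i}
  live b6: {i}→{i}
  live b7: {g,i,u,w}→{g,w}
  live b8: {g,w}→{g,w}
  live b9: {i}→∅

live-out(b5) = ["i"]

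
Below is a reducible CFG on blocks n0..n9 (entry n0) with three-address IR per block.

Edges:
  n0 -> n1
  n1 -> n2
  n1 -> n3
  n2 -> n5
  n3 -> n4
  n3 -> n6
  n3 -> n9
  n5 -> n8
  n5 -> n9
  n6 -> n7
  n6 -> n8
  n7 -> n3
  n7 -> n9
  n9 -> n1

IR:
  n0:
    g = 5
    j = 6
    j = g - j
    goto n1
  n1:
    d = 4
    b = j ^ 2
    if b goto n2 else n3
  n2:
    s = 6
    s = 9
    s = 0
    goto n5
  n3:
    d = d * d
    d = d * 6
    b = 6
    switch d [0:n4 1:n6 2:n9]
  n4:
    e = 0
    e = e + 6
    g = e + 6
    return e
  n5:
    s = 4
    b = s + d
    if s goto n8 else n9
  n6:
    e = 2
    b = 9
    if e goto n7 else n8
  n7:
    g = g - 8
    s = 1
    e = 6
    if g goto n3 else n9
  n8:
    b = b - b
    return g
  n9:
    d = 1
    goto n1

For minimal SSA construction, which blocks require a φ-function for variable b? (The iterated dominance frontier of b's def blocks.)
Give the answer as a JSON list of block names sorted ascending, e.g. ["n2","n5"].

idom tree: n1←n0 n2←n1 n3←n1 n4←n3 n5←n2 n6←n3 n7←n6 n8←n1 n9←n1
Dom at joins:
  n1: preds {n0,n9}: {n0} ∩ {n0,n1,n9} = {n0}; idom=n0
  n3: preds {n1,n7}: {n0,n1} ∩ {n0,n1,n3,n6,n7} = {n0,n1}; idom=n1
  n8: preds {n5,n6}: {n0,n1,n2,n5} ∩ {n0,n1,n3,n6} = {n0,n1}; idom=n1
  n9: preds {n3,n5,n7}: {n0,n1,n3} ∩ {n0,n1,n2,n5} ∩ {n0,n1,n3,n6,n7} = {n0,n1}; idom=n1

DF derivation:
  join n1 pred n0: · stop@n0
  join n1 pred n9: n9→n1 stop@n0
  join n3 pred n1: · stop@n1
  join n3 pred n7: n7→n6→n3 stop@n1
  join n8 pred n5: n5→n2 stop@n1
  join n8 pred n6: n6→n3 stop@n1
  join n9 pred n3: n3 stop@n1
  join n9 pred n5: n5→n2 stop@n1
  join n9 pred n7: n7→n6→n3 stop@n1
  DF(n0)=∅
  DF(n1)={n1}
  DF(n2)={n8,n9}
  DF(n3)={n3,n8,n9}
  DF(n4)=∅
  DF(n5)={n8,n9}
  DF(n6)={n3,n8,n9}
  DF(n7)={n3,n9}
  DF(n8)=∅
  DF(n9)={n1}

φ for b: defs {n1,n3,n5,n6,n8}
  DF⁺ = {n1,n3,n8,n9}

Answer: ["n1", "n3", "n8", "n9"]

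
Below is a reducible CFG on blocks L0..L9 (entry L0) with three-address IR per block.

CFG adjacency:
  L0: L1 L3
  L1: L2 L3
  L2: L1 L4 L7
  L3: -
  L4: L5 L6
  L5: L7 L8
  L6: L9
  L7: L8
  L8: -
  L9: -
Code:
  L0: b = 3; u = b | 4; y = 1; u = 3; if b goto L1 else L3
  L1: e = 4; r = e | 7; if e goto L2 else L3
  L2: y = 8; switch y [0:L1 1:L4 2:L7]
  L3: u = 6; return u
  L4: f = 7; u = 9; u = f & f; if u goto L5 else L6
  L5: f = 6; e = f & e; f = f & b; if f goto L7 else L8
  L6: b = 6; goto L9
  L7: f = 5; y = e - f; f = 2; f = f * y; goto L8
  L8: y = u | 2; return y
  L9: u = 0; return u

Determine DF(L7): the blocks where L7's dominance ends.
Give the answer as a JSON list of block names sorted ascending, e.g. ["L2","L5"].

Answer: ["L8"]

Analysis:
idom tree: L1←L0 L2←L1 L3←L0 L4←L2 L5←L4 L6←L4 L7←L2 L8←L2 L9←L6
Dom∩ at merges:
  L1: preds {L0,L2}: {L0} ∩ {L0,L1,L2} = {L0}; idom=L0
  L3: preds {L0,L1}: {L0} ∩ {L0,L1} = {L0}; idom=L0
  L7: preds {L2,L5}: {L0,L1,L2} ∩ {L0,L1,L2,L4,L5} = {L0,L1,L2}; idom=L2
  L8: preds {L5,L7}: {L0,L1,L2,L4,L5} ∩ {L0,L1,L2,L7} = {L0,L1,L2}; idom=L2

DF walk-up:
  L1←L0: walk · to L0
  L1←L2: walk L2→L1 to L0
  L3←L0: walk · to L0
  L3←L1: walk L1 to L0
  L7←L2: walk · to L2
  L7←L5: walk L5→L4 to L2
  L8←L5: walk L5→L4 to L2
  L8←L7: walk L7 to L2
  L0: DF=∅
  L1: DF={L1,L3}
  L2: DF={L1}
  L3: DF=∅
  L4: DF={L7,L8}
  L5: DF={L7,L8}
  L6: DF=∅
  L7: DF={L8}
  L8: DF=∅
  L9: DF=∅

DF(L7) = ["L8"]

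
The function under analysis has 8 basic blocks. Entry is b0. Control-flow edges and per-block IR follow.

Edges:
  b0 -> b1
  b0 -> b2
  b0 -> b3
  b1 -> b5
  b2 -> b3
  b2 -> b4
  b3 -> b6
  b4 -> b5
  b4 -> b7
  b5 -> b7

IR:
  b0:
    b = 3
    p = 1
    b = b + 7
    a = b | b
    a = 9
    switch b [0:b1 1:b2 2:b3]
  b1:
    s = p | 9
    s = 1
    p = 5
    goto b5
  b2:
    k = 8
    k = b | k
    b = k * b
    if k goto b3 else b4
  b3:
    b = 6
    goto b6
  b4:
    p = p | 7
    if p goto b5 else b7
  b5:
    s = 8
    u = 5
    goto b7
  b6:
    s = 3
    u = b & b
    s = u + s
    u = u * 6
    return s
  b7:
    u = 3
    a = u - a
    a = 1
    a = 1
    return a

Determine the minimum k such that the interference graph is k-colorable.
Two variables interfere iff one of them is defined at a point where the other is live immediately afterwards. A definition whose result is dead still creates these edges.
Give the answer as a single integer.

Per-block:
  b0 def {a,b,p} use ∅
  b1 def {p,s} use {p}
  b2 def {b,k} use {b}
  b3 def {b} use ∅
  b4 def {p} use {p}
  b5 def {s,u} use ∅
  b6 def {s,u} use {b}
  b7 def {a,u} use {a}

Liveness:
  b0: in=∅ out={a,b,p}
  b1: in={a,p} out={a}
  b2: in={a,b,p} out={a,p}
  b3: in=∅ out={b}
  b4: in={a,p} out={a}
  b5: in={a} out={a}
  b6: in={b} out=∅
  b7: in={a} out=∅

Interference:
  a: {b,k,p,s,u}
  b: {a,k,p,s}
  k: {a,b,p}
  p: {a,b,k}
  s: {a,b,u}
  u: {a,s}

Registers:
  clique {a,b,k,p} ⇒ need ≥ 4
  4-colouring: c0={a}  c1={b,u}  c2={k,s}  c3={p}
  χ = 4

Answer: 4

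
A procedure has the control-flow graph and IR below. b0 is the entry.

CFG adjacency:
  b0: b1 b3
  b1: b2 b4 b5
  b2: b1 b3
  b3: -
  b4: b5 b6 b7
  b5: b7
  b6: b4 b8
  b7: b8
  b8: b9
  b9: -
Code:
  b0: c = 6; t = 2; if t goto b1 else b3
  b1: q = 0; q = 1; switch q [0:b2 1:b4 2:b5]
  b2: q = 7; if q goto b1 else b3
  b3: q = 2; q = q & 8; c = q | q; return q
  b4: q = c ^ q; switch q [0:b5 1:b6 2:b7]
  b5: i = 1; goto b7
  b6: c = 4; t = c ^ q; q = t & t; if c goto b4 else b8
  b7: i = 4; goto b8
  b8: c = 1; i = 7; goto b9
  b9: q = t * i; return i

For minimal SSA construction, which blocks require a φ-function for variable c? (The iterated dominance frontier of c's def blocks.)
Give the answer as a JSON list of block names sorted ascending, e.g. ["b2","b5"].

idom tree: b1←b0 b2←b1 b3←b0 b4←b1 b5←b1 b6←b4 b7←b1 b8←b1 b9←b8
Join-block Dom:
  b1: preds {b0,b2}: {b0} ∩ {b0,b1,b2} = {b0}; idom=b0
  b3: preds {b0,b2}: {b0} ∩ {b0,b1,b2} = {b0}; idom=b0
  b4: preds {b1,b6}: {b0,b1} ∩ {b0,b1,b4,b6} = {b0,b1}; idom=b1
  b5: preds {b1,b4}: {b0,b1} ∩ {b0,b1,b4} = {b0,b1}; idom=b1
  b7: preds {b4,b5}: {b0,b1,b4} ∩ {b0,b1,b5} = {b0,b1}; idom=b1
  b8: preds {b6,b7}: {b0,b1,b4,b6} ∩ {b0,b1,b7} = {b0,b1}; idom=b1

DF derivation:
  join b1 pred b0: · stop@b0
  join b1 pred b2: b2→b1 stop@b0
  join b3 pred b0: · stop@b0
  join b3 pred b2: b2→b1 stop@b0
  join b4 pred b1: · stop@b1
  join b4 pred b6: b6→b4 stop@b1
  join b5 pred b1: · stop@b1
  join b5 pred b4: b4 stop@b1
  join b7 pred b4: b4 stop@b1
  join b7 pred b5: b5 stop@b1
  join b8 pred b6: b6→b4 stop@b1
  join b8 pred b7: b7 stop@b1
  b0 → ∅
  b1 → {b1,b3}
  b2 → {b1,b3}
  b3 → ∅
  b4 → {b4,b5,b7,b8}
  b5 → {b7}
  b6 → {b4,b8}
  b7 → {b8}
  b8 → ∅
  b9 → ∅

φ for c: defs {b0,b3,b6,b8}
  DF⁺ = {b4,b5,b7,b8}

Answer: ["b4", "b5", "b7", "b8"]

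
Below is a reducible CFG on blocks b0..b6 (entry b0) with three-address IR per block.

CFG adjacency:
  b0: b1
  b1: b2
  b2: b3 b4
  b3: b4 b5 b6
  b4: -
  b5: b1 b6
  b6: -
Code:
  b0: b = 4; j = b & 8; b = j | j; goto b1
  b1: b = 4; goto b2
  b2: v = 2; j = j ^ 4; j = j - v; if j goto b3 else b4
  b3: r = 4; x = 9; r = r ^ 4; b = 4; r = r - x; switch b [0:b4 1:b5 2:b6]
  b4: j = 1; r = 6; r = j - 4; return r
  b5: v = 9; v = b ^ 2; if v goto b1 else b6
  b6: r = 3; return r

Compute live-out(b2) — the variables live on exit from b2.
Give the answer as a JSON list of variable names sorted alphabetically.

def/use:
  b0 def {b,j} use ∅
  b1 def {b} use ∅
  b2 def {j,v} use {j}
  b3 def {b,r,x} use ∅
  b4 def {j,r} use ∅
  b5 def {v} use {b}
  b6 def {r} use ∅

Backward fixpoint:
  b0: in=∅ out={j}
  b1: in={j} out={j}
  b2: in={j} out={j}
  b3: in={j} out={b,j}
  b4: in=∅ out=∅
  b5: in={b,j} out={j}
  b6: in=∅ out=∅

live-out(b2) = ["j"]

Answer: ["j"]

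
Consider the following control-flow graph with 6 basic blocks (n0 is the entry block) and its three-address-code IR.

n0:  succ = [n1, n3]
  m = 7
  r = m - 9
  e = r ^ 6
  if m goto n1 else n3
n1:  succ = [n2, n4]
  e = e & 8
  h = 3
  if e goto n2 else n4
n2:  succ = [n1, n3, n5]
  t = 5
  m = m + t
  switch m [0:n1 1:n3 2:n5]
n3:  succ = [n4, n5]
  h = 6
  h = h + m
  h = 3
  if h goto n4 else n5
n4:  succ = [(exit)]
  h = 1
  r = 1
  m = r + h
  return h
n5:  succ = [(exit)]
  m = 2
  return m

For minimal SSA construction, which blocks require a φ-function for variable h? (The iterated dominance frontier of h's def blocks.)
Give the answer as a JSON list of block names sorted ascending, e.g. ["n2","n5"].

Answer: ["n1", "n3", "n4", "n5"]

Working:
idom tree: n1←n0 n2←n1 n3←n0 n4←n0 n5←n0
Dom at joins:
  n1: preds {n0,n2}: {n0} ∩ {n0,n1,n2} = {n0}; idom=n0
  n3: preds {n0,n2}: {n0} ∩ {n0,n1,n2} = {n0}; idom=n0
  n4: preds {n1,n3}: {n0,n1} ∩ {n0,n3} = {n0}; idom=n0
  n5: preds {n2,n3}: {n0,n1,n2} ∩ {n0,n3} = {n0}; idom=n0

DF walk-up:
  join n1 pred n0: · stop@n0
  join n1 pred n2: n2→n1 stop@n0
  join n3 pred n0: · stop@n0
  join n3 pred n2: n2→n1 stop@n0
  join n4 pred n1: n1 stop@n0
  join n4 pred n3: n3 stop@n0
  join n5 pred n2: n2→n1 stop@n0
  join n5 pred n3: n3 stop@n0
  n0: DF=∅
  n1: DF={n1,n3,n4,n5}
  n2: DF={n1,n3,n5}
  n3: DF={n4,n5}
  n4: DF=∅
  n5: DF=∅

φ for h: defs {n1,n3,n4}
  DF⁺ = {n1,n3,n4,n5}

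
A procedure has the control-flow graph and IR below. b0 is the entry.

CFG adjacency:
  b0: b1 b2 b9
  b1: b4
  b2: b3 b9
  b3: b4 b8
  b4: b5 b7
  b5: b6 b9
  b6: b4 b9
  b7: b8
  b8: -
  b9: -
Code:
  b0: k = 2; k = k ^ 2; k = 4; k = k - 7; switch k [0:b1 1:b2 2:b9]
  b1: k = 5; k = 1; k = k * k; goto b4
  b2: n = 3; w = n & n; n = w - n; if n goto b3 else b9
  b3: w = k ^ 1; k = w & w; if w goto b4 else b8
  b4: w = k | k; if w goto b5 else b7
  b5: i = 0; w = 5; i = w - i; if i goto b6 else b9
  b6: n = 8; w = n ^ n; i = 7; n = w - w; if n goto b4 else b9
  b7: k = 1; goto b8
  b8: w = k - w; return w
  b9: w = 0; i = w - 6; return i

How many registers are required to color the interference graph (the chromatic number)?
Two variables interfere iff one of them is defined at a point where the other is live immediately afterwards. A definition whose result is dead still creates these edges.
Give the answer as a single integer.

Answer: 3

Working:
Per-block:
  b0: def={k} ue=∅
  b1: def={k} ue=∅
  b2: def={n,w} ue=∅
  b3: def={k,w} ue={k}
  b4: def={w} ue={k}
  b5: def={i,w} ue=∅
  b6: def={i,n,w} ue=∅
  b7: def={k} ue=∅
  b8: def={w} ue={k,w}
  b9: def={i,w} ue=∅

Backward fixpoint:
  live b0: ∅→{k}
  live b1: ∅→{k}
  live b2: {k}→{k}
  live b3: {k}→{k,w}
  live b4: {k}→{k,w}
  live b5: {k}→{k}
  live b6: {k}→{k}
  live b7: {w}→{k,w}
  live b8: {k,w}→∅
  live b9: ∅→∅

Conflict graph:
  i: {k,w}
  k: {i,n,w}
  n: {k,w}
  w: {i,k,n}

Chromatic number:
  clique {i,k,w} ⇒ need ≥ 3
  3-colouring: R0={k}  R1={w}  R2={i,n}
  χ = 3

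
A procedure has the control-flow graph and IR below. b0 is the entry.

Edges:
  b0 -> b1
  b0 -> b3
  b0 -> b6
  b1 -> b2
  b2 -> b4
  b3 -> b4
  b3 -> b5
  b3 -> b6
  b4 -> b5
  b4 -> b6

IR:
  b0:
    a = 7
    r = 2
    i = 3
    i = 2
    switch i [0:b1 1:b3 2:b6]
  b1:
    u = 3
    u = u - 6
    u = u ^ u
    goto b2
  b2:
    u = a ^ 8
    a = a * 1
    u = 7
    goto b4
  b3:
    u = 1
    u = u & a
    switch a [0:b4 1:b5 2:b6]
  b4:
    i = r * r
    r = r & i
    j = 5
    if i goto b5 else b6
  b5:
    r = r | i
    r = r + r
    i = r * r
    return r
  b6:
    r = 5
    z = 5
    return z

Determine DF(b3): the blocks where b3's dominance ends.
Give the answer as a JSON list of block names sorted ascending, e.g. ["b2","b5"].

Answer: ["b4", "b5", "b6"]

Derivation:
idom tree: b1←b0 b2←b1 b3←b0 b4←b0 b5←b0 b6←b0
Dom at joins:
  b4: preds {b2,b3}: {b0,b1,b2} ∩ {b0,b3} = {b0}; idom=b0
  b5: preds {b3,b4}: {b0,b3} ∩ {b0,b4} = {b0}; idom=b0
  b6: preds {b0,b3,b4}: {b0} ∩ {b0,b3} ∩ {b0,b4} = {b0}; idom=b0

Frontier:
  join b4 pred b2: b2→b1 stop@b0
  join b4 pred b3: b3 stop@b0
  join b5 pred b3: b3 stop@b0
  join b5 pred b4: b4 stop@b0
  join b6 pred b0: · stop@b0
  join b6 pred b3: b3 stop@b0
  join b6 pred b4: b4 stop@b0
  b0 → ∅
  b1 → {b4}
  b2 → {b4}
  b3 → {b4,b5,b6}
  b4 → {b5,b6}
  b5 → ∅
  b6 → ∅

DF(b3) = ["b4", "b5", "b6"]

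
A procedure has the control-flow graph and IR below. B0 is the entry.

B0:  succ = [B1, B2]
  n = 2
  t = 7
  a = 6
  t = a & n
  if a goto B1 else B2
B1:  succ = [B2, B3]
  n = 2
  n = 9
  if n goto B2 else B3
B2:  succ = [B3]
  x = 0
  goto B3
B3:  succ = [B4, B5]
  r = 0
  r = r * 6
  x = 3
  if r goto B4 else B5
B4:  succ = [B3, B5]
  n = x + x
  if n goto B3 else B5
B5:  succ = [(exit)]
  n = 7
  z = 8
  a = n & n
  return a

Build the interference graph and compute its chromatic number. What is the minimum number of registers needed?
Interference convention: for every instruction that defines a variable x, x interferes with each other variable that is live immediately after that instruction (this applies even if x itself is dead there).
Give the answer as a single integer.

Block summaries:
  B0 def {a,n,t} use ∅
  B1 def {n} use ∅
  B2 def {x} use ∅
  B3 def {r,x} use ∅
  B4 def {n} use {x}
  B5 def {a,n,z} use ∅

Liveness:
  B0: in=∅ out=∅
  B1: in=∅ out=∅
  B2: in=∅ out=∅
  B3: in=∅ out={x}
  B4: in={x} out=∅
  B5: in=∅ out=∅

Interference:
  a — {n,t}
  n — {a,t,z}
  r — {x}
  t — {a,n}
  x — {r}
  z — {n}

Colouring:
  lower bound: {a,n,t} mutually conflict ⇒ χ ≥ 3
  assign a→c1 n→c0 r→c0 t→c2 x→c1 z→c1 — no edge inside a register ⇒ χ ≤ 3
  χ = 3

Answer: 3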